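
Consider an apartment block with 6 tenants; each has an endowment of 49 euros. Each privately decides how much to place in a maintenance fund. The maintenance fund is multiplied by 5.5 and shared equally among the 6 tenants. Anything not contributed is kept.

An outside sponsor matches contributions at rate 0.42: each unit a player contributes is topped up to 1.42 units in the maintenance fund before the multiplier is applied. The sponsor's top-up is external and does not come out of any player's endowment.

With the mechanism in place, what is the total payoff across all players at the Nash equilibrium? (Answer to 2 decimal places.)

Under the mechanism each unit contributed yields 5.5 × 1.42 / 6 = 1.3017 back to its contributor per unit of net cost, which exceeds 1, making full contribution the dominant choice for everyone.
So the Nash equilibrium is full contribution by all 6; the group earns 5.5 × 1.42 × 294 = 2296.14.

2296.14 euros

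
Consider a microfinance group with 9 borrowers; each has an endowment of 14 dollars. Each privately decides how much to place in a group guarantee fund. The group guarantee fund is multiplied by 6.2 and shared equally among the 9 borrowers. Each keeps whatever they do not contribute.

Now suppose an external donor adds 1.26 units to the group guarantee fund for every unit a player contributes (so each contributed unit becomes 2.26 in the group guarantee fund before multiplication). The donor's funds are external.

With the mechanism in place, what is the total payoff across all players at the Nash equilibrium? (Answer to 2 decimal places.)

The effective private return per unit is now 6.2 × 2.26 / 9 = 1.5569 > 1, so every player's dominant strategy flips to full contribution.
At the Nash equilibrium everyone contributes 14. Group total payoff = 6.2 × 2.26 × 126 = 1765.51.

1765.51 dollars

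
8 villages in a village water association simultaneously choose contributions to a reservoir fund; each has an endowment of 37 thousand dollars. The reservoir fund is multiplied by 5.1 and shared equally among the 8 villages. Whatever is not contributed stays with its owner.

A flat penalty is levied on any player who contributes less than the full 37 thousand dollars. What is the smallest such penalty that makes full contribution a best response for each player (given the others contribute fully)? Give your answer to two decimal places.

Given the others contribute fully, the best deviation is to contribute 0 (any partial contribution still incurs the fine and gives up units whose private return 0.6375 is below 1).
Deviating from 37 to 0 saves 37 thousand dollars but forfeits the deviator's share of the drop in the reservoir fund: 5.1/8 × 37 = 23.59.
So the deviation gain is 37 − 23.59 = 13.41, and the fine must be at least 13.41 thousand dollars to wipe it out.

13.41 thousand dollars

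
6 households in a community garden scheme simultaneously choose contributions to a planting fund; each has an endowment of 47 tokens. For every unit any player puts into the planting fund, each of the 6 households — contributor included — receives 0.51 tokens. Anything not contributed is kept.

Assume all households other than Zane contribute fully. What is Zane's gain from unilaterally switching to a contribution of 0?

Switching from a contribution of 47 to 0 lets Zane keep an extra 47 tokens, but lowers the planting fund by 47, which costs Zane their own share of that drop: 0.51 × 47 = 23.97.
Net gain = 47 − 23.97 = 23.03. The private return per contributed unit (0.51) is below 1, so free-riding is indeed the best response regardless of what the others do.

23.03 tokens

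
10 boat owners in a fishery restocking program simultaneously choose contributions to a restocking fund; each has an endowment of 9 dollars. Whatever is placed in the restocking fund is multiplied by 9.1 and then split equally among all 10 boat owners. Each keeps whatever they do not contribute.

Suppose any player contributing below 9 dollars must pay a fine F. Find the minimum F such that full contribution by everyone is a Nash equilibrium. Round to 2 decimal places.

Given the others contribute fully, the best deviation is to contribute 0 (any partial contribution still incurs the fine and gives up units whose private return 0.9100 is below 1).
Deviating from 9 to 0 saves 9 dollars but forfeits the deviator's share of the drop in the restocking fund: 9.1/10 × 9 = 8.19.
So the deviation gain is 9 − 8.19 = 0.81, and the fine must be at least 0.81 dollars to wipe it out.

0.81 dollars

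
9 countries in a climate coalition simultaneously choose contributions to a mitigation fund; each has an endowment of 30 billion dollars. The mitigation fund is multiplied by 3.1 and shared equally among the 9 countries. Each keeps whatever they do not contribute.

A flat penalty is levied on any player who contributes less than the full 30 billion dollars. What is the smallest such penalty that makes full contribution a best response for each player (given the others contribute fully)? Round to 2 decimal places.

Given the others contribute fully, the best deviation is to contribute 0 (any partial contribution still incurs the fine and gives up units whose private return 0.3444 is below 1).
Deviating from 30 to 0 saves 30 billion dollars but forfeits the deviator's share of the drop in the mitigation fund: 3.1/9 × 30 = 10.33.
So the deviation gain is 30 − 10.33 = 19.67, and the fine must be at least 19.67 billion dollars to wipe it out.

19.67 billion dollars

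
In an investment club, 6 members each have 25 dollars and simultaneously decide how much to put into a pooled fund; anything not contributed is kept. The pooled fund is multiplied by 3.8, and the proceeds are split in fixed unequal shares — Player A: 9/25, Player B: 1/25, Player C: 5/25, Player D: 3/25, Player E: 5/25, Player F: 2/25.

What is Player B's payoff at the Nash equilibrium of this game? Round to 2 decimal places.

For player j, contributing a unit is worthwhile iff 3.8 × (j's share) ≥ 1, i.e. iff j's share is at least 0.2632.
Player A alone (share 9/25) is above the threshold, contributing 25; the remaining 5 contribute 0. Total contributed: 25.
Player B keeps 25 and receives 3.8 × 25 × 1/25 = 3.80 from the pooled fund, for a payoff of 28.80.

28.80 dollars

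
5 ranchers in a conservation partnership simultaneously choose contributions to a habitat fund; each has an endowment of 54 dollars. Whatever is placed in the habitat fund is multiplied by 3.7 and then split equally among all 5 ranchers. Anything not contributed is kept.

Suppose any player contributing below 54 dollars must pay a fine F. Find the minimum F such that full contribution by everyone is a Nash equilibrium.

14.04 dollars

Given the others contribute fully, the best deviation is to contribute 0 (any partial contribution still incurs the fine and gives up units whose private return 0.7400 is below 1).
Deviating from 54 to 0 saves 54 dollars but forfeits the deviator's share of the drop in the habitat fund: 3.7/5 × 54 = 39.96.
So the deviation gain is 54 − 39.96 = 14.04, and the fine must be at least 14.04 dollars to wipe it out.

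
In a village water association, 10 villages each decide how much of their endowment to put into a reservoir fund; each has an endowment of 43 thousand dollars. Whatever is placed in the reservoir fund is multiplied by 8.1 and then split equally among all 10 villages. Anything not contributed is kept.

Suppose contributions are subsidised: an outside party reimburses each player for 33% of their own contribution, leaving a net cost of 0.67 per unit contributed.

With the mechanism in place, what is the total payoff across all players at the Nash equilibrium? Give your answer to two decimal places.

Under the mechanism each unit contributed yields (8.1/10) / 0.67 = 1.2090 back to its contributor per unit of net cost, which exceeds 1, making full contribution the dominant choice for everyone.
At the Nash equilibrium everyone contributes 43. Group total payoff = 10 × (43 × 0.33 + 8.1 × 43) = 3624.90.

3624.90 thousand dollars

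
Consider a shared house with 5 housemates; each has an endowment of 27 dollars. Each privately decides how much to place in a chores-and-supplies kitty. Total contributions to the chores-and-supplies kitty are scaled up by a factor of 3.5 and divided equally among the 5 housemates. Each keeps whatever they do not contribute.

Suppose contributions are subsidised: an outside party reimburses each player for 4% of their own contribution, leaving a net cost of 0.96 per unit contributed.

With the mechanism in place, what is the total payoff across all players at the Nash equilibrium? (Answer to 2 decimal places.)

135.00 dollars

The effective private return is (3.5/5) / 0.96 = 0.7292, which is still under 1, so the mechanism doesn't change anyone's dominant strategy: zero contribution.
Everyone keeps their endowment and the group total is 5 × 27 = 135.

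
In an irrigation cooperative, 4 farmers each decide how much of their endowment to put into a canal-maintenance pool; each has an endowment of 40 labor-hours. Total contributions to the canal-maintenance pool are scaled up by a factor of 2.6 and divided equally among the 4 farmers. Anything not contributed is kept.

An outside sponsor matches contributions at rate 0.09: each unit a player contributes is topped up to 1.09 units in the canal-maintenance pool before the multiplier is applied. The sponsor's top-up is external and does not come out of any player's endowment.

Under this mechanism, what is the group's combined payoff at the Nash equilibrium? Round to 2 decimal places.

Even with the mechanism, each unit contributed returns only 2.6 × 1.09 / 4 = 0.7085 per unit of net cost, so contributing nothing is still dominant.
At the Nash equilibrium no one contributes; group total payoff = 4 × 40 = 160.

160.00 labor-hours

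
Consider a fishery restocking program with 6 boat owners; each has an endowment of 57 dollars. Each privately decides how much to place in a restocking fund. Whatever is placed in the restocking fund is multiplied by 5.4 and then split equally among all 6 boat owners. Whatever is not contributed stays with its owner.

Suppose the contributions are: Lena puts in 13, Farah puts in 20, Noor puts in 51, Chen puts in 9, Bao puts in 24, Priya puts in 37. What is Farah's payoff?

175.60 dollars

Total contributed: 13 + 20 + 51 + 9 + 24 + 37 = 154.
Each receives 5.4 × 154 / 6 = 138.60 from the restocking fund.
Farah keeps 57 − 20 = 37, so Farah's payoff is 37 + 138.60 = 175.60.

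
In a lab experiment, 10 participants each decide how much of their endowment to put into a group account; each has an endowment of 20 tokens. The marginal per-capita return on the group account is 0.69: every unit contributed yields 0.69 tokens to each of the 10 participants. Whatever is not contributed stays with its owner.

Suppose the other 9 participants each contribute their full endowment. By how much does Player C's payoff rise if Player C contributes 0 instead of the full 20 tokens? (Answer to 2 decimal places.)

6.20 tokens

Switching from a contribution of 20 to 0 lets Player C keep an extra 20 tokens, but lowers the group account by 20, which costs Player C their own share of that drop: 0.69 × 20 = 13.80.
Net gain = 20 − 13.80 = 6.20. The private return per contributed unit (0.69) is below 1, so free-riding is indeed the best response regardless of what the others do.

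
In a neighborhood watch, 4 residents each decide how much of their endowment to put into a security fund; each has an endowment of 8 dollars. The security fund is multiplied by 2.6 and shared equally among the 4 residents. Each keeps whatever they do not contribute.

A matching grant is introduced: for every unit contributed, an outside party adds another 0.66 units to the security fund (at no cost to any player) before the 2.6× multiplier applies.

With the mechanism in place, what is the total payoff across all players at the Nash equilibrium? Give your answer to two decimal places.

138.11 dollars

The effective private return per unit is now 2.6 × 1.66 / 4 = 1.0790 > 1, so every player's dominant strategy flips to full contribution.
So the Nash equilibrium is full contribution by all 4; the group earns 2.6 × 1.66 × 32 = 138.11.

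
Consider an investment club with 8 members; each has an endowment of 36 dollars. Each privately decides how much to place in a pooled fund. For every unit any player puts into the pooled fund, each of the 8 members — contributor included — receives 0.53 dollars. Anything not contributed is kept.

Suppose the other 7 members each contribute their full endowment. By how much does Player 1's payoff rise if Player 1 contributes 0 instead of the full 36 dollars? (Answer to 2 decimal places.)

16.92 dollars

Switching from a contribution of 36 to 0 lets Player 1 keep an extra 36 dollars, but lowers the pooled fund by 36, which costs Player 1 their own share of that drop: 0.53 × 36 = 19.08.
Net gain = 36 − 19.08 = 16.92. The private return per contributed unit (0.53) is below 1, so free-riding is indeed the best response regardless of what the others do.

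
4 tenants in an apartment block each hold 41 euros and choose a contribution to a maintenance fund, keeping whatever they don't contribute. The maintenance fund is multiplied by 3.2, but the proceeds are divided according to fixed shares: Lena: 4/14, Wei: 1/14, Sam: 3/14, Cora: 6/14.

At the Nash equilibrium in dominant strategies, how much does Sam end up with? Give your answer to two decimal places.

For player j, contributing a unit is worthwhile iff 3.2 × (j's share) ≥ 1, i.e. iff j's share is at least 0.3125.
The only share above 0.3125 is Cora's 6/14, contributing 41; the remaining 3 contribute 0. Total contributed: 41.
Sam keeps 41 and receives 3.2 × 41 × 3/14 = 28.11 from the maintenance fund, for a payoff of 69.11.

69.11 euros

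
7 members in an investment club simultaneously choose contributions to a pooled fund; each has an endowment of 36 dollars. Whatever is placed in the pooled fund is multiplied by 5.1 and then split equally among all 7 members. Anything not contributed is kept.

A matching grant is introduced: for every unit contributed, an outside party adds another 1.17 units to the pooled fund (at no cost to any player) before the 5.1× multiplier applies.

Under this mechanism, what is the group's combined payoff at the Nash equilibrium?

2788.88 dollars

The effective private return per unit is now 5.1 × 2.17 / 7 = 1.5810 > 1, so every player's dominant strategy flips to full contribution.
At the Nash equilibrium everyone contributes 36. Group total payoff = 5.1 × 2.17 × 252 = 2788.88.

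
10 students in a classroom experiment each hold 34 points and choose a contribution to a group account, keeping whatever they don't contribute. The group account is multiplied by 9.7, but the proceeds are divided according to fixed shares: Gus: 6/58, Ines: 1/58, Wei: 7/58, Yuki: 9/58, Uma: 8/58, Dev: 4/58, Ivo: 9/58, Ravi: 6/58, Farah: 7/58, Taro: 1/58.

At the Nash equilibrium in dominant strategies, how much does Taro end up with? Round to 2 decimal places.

73.80 points

Each unit j contributes comes back to j as 9.7 × (j's share), so j prefers to contribute only if that share exceeds 1/9.7 = 0.1031; otherwise keeping the unit dominates.
Gus, Wei, Yuki, Uma, Ivo, Ravi and Farah clear that bar, contributing 34 each; the remaining 3 contribute 0. Total contributed: 238.
Taro keeps 34 and receives 9.7 × 238 × 1/58 = 39.80 from the group account, for a payoff of 73.80.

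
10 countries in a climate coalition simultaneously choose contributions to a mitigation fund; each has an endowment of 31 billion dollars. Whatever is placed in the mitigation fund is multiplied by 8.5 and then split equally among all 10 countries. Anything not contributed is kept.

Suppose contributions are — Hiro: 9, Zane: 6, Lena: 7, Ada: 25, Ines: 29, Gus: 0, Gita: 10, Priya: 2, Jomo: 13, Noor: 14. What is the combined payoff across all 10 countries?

Total contributed: 9 + 6 + 7 + 25 + 29 + 0 + 10 + 2 + 13 + 14 = 115; total kept: 10 × 31 − 115 = 195.
The mitigation fund pays out 8.5 × 115 = 977.50 in aggregate.
Group total = 195 + 977.50 = 1172.50.

1172.50 billion dollars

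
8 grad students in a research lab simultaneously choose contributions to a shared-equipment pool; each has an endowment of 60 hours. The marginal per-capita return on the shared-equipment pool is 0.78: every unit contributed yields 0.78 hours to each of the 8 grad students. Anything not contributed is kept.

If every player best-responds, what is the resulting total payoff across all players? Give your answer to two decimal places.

480.00 hours

The private return per contributed unit is 0.78 < 1, so contributing 0 is dominant for every player. At the Nash equilibrium everyone keeps their 60, and the group total is 8 × 60 = 480.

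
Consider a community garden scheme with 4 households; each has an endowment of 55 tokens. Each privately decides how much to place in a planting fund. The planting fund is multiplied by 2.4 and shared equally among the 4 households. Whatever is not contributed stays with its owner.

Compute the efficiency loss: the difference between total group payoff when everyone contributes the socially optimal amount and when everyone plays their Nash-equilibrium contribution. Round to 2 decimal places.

308.00 tokens

Each contributed unit returns 2.4/4 = 0.6000 to its contributor — below 1 — so contributing 0 is dominant for every player. At the Nash equilibrium everyone keeps their 55, and the group total is 4 × 55 = 220.
Each contributed unit returns 2.400 to the group as a whole (0.6000 to each of 4 players), which exceeds 1, so the social optimum is full contribution: group total = 2.400 × 220 = 528.00.
Efficiency loss = 528.00 − 220 = 308.00.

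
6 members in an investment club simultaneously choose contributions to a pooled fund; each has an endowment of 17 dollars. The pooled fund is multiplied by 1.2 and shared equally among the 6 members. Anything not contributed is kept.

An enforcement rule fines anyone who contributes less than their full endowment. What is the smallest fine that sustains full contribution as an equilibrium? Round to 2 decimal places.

Given the others contribute fully, the best deviation is to contribute 0 (any partial contribution still incurs the fine and gives up units whose private return 0.2000 is below 1).
Deviating from 17 to 0 saves 17 dollars but forfeits the deviator's share of the drop in the pooled fund: 1.2/6 × 17 = 3.40.
So the deviation gain is 17 − 3.40 = 13.60, and the fine must be at least 13.60 dollars to wipe it out.

13.60 dollars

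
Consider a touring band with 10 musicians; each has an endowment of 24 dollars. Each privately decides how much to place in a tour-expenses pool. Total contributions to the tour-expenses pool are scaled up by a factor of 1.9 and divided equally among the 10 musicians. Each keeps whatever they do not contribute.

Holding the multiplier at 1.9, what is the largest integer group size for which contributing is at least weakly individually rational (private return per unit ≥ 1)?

1

Private return per unit is 1.9/(group size), which is ≥ 1 whenever the group size is ≤ 1.9.
The largest such integer is 1.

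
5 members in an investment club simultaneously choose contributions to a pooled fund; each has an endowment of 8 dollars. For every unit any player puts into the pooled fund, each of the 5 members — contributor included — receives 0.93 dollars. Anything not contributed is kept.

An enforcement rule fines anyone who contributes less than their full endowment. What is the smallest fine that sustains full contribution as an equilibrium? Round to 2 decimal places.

Given the others contribute fully, the best deviation is to contribute 0 (any partial contribution still incurs the fine and gives up units whose private return 0.93 is below 1).
Deviating from 8 to 0 saves 8 dollars but forfeits the deviator's share of the drop in the pooled fund: 0.93 × 8 = 7.44.
So the deviation gain is 8 − 7.44 = 0.56, and the fine must be at least 0.56 dollars to wipe it out.

0.56 dollars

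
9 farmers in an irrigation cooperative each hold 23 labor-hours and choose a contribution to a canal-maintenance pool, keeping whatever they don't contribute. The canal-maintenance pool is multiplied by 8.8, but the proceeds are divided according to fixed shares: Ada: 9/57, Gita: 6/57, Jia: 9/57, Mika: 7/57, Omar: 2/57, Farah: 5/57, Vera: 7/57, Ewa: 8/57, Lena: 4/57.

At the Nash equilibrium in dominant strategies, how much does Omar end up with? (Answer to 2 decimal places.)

For player j, contributing a unit is worthwhile iff 8.8 × (j's share) ≥ 1, i.e. iff j's share is at least 0.1136.
Ada, Jia, Mika, Vera and Ewa are above the threshold, contributing 23 each; the remaining 4 contribute 0. Total contributed: 115.
Omar keeps 23 and receives 8.8 × 115 × 2/57 = 35.51 from the canal-maintenance pool, for a payoff of 58.51.

58.51 labor-hours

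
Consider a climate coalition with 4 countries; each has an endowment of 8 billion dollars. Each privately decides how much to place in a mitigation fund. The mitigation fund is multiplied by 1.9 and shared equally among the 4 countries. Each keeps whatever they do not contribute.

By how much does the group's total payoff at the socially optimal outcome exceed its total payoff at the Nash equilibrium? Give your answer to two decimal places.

Each contributed unit returns 1.9/4 = 0.4750 to its contributor — below 1 — so contributing 0 is dominant for every player. At the Nash equilibrium everyone keeps their 8, and the group total is 4 × 8 = 32.
Each contributed unit returns 1.900 to the group as a whole (0.4750 to each of 4 players), which exceeds 1, so the social optimum is full contribution: group total = 1.900 × 32 = 60.80.
Efficiency loss = 60.80 − 32 = 28.80.

28.80 billion dollars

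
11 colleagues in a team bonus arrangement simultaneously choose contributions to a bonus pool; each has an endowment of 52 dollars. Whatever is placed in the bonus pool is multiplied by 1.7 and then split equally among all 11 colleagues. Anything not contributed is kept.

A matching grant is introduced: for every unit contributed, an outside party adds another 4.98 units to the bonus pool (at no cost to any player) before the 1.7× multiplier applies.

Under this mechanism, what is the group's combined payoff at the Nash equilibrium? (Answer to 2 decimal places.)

572.00 dollars

Even with the mechanism, each unit contributed returns only 1.7 × 5.98 / 11 = 0.9242 per unit of net cost, so contributing nothing is still dominant.
At the Nash equilibrium no one contributes; group total payoff = 11 × 52 = 572.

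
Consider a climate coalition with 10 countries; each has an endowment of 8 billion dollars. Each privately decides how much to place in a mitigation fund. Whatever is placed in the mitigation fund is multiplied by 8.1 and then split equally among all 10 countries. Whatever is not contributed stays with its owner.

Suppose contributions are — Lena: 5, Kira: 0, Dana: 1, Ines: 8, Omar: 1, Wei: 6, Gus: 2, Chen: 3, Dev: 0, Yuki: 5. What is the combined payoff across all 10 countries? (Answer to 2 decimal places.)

300.10 billion dollars

Total contributed: 5 + 0 + 1 + 8 + 1 + 6 + 2 + 3 + 0 + 5 = 31; total kept: 10 × 8 − 31 = 49.
The mitigation fund pays out 8.1 × 31 = 251.10 in aggregate.
Group total = 49 + 251.10 = 300.10.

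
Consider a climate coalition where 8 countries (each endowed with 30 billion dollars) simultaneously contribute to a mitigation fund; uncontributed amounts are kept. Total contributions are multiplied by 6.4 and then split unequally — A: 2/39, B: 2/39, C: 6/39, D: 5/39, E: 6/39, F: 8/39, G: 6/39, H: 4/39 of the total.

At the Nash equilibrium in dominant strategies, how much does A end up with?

Each unit j contributes comes back to j as 6.4 × (j's share), so j prefers to contribute only if that share exceeds 1/6.4 = 0.1563; otherwise keeping the unit dominates.
Only F (8/39) clears that bar, contributing 30; the remaining 7 contribute 0. Total contributed: 30.
A keeps 30 and receives 6.4 × 30 × 2/39 = 9.85 from the mitigation fund, for a payoff of 39.85.

39.85 billion dollars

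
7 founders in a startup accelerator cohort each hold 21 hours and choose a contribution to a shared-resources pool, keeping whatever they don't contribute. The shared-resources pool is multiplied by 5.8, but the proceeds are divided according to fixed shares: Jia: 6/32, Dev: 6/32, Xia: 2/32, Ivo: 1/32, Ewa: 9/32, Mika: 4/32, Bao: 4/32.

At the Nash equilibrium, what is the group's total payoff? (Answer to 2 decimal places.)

449.40 hours

Each unit j contributes comes back to j as 5.8 × (j's share), so j prefers to contribute only if that share exceeds 1/5.8 = 0.1724; otherwise keeping the unit dominates.
Jia, Dev and Ewa clear that bar, contributing 21 each; the remaining 4 contribute 0. Total contributed: 63.
The shared-resources pool pays out 5.8 × 63 = 365.40 in total (split across the unequal shares, but the aggregate is all that matters for the group sum).
The 4 free-riders keep 21 each, adding 84. Group total = 84 + 365.40 = 449.40.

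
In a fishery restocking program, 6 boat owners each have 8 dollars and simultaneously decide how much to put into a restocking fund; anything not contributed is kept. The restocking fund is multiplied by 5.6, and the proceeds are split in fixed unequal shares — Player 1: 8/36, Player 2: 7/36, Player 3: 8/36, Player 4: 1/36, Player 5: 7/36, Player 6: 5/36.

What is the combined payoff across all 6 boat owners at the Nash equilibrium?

Each unit j contributes comes back to j as 5.6 × (j's share), so j prefers to contribute only if that share exceeds 1/5.6 = 0.1786; otherwise keeping the unit dominates.
Player 1, Player 2, Player 3 and Player 5 clear that bar, contributing 8 each; the remaining 2 contribute 0. Total contributed: 32.
The restocking fund pays out 5.6 × 32 = 179.20 in total (split across the unequal shares, but the aggregate is all that matters for the group sum).
The 2 free-riders keep 8 each, adding 16. Group total = 16 + 179.20 = 195.20.

195.20 dollars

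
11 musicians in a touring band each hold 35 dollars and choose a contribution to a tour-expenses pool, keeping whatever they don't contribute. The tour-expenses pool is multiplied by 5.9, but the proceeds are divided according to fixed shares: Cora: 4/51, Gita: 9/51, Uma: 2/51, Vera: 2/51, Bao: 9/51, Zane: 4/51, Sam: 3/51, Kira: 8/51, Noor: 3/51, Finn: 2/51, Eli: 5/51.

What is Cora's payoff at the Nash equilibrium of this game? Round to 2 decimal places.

Player j's private return per contributed unit is 5.9 × (j's share). Contributing is weakly dominant for j when that share is at least 1/5.9 = 0.1695, and contributing 0 is dominant otherwise.
Gita and Bao are above the threshold, contributing 35 each; the remaining 9 contribute 0. Total contributed: 70.
Cora keeps 35 and receives 5.9 × 70 × 4/51 = 32.39 from the tour-expenses pool, for a payoff of 67.39.

67.39 dollars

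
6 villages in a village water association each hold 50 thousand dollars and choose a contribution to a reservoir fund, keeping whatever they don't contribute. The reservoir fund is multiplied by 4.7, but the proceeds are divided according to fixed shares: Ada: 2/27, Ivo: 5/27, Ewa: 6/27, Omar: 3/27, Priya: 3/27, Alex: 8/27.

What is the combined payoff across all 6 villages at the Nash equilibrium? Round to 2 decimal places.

670.00 thousand dollars

A player with share s gets back 4.7·s per unit contributed, so full contribution is dominant for anyone with s > 1/4.7 = 0.2128 and zero contribution is dominant for anyone below.
Ewa and Alex are above the threshold, contributing 50 each; the remaining 4 contribute 0. Total contributed: 100.
The reservoir fund pays out 4.7 × 100 = 470.00 in total (split across the unequal shares, but the aggregate is all that matters for the group sum).
The 4 free-riders keep 50 each, adding 200. Group total = 200 + 470.00 = 670.00.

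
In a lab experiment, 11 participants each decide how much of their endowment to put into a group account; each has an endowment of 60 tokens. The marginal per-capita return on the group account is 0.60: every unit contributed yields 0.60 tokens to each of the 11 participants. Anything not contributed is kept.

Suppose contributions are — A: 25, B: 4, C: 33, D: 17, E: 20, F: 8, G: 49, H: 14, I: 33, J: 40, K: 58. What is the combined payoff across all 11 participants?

2345.60 tokens

Total contributed: 25 + 4 + 33 + 17 + 20 + 8 + 49 + 14 + 33 + 40 + 58 = 301; total kept: 11 × 60 − 301 = 359.
The group account pays out 0.60 × 11 × 301 = 1986.60 in aggregate.
Group total = 359 + 1986.60 = 2345.60.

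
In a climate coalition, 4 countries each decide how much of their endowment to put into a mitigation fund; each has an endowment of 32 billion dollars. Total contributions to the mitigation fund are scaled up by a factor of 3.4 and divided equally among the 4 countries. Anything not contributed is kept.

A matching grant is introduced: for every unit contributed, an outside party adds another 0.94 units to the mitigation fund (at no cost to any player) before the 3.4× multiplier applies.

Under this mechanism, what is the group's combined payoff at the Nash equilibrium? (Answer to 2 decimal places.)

Under the mechanism each unit contributed yields 3.4 × 1.94 / 4 = 1.6490 back to its contributor per unit of net cost, which exceeds 1, making full contribution the dominant choice for everyone.
So the Nash equilibrium is full contribution by all 4; the group earns 3.4 × 1.94 × 128 = 844.29.

844.29 billion dollars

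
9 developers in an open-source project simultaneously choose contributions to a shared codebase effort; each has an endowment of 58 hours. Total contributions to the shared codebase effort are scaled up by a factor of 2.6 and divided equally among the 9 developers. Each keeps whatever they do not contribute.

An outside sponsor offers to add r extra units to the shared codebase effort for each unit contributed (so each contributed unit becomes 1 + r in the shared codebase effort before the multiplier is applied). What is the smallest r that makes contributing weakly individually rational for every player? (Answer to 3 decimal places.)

With matching at rate r, one contributed unit becomes (1 + r) in the shared codebase effort and returns 2.6 × (1 + r) / 9 to the contributor.
Setting this equal to 1: 1 + r = 9/2.6 = 3.4615.
So the minimum matching rate is r = 3.4615 − 1 = 2.462.

2.462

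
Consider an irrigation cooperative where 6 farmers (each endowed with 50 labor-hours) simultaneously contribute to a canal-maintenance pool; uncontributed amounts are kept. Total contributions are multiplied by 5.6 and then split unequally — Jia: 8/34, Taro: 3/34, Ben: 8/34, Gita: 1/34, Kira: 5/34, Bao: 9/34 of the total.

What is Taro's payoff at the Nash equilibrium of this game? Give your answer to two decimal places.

A player with share s gets back 5.6·s per unit contributed, so full contribution is dominant for anyone with s > 1/5.6 = 0.1786 and zero contribution is dominant for anyone below.
Jia, Ben and Bao are above the threshold, contributing 50 each; the remaining 3 contribute 0. Total contributed: 150.
Taro keeps 50 and receives 5.6 × 150 × 3/34 = 74.12 from the canal-maintenance pool, for a payoff of 124.12.

124.12 labor-hours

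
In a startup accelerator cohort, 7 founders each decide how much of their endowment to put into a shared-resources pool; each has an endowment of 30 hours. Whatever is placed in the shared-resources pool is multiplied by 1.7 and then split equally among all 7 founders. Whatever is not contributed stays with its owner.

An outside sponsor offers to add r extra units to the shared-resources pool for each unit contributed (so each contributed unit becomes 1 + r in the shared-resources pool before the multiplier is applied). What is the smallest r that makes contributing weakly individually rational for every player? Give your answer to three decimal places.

With matching at rate r, one contributed unit becomes (1 + r) in the shared-resources pool and returns 1.7 × (1 + r) / 7 to the contributor.
Setting this equal to 1: 1 + r = 7/1.7 = 4.1176.
So the minimum matching rate is r = 4.1176 − 1 = 3.118.

3.118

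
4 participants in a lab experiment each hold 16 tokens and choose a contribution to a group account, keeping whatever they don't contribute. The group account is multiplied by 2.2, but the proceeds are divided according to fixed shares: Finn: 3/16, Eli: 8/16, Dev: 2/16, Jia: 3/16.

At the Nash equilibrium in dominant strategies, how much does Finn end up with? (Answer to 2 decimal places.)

22.60 tokens

For player j, contributing a unit is worthwhile iff 2.2 × (j's share) ≥ 1, i.e. iff j's share is at least 0.4545.
Only Eli (8/16) clears that bar, contributing 16; the remaining 3 contribute 0. Total contributed: 16.
Finn keeps 16 and receives 2.2 × 16 × 3/16 = 6.60 from the group account, for a payoff of 22.60.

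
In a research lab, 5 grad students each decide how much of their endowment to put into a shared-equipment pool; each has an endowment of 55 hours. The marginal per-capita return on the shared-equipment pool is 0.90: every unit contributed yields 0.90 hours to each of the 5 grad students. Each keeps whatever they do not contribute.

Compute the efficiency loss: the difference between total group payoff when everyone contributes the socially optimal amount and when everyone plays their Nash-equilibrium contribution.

962.50 hours

The private return per contributed unit is 0.90 < 1, so contributing 0 is dominant for every player. At the Nash equilibrium everyone keeps their 55, and the group total is 5 × 55 = 275.
Each contributed unit returns 4.500 to the group as a whole (0.90 to each of 5 players), which exceeds 1, so the social optimum is full contribution: group total = 4.500 × 275 = 1237.50.
Efficiency loss = 1237.50 − 275 = 962.50.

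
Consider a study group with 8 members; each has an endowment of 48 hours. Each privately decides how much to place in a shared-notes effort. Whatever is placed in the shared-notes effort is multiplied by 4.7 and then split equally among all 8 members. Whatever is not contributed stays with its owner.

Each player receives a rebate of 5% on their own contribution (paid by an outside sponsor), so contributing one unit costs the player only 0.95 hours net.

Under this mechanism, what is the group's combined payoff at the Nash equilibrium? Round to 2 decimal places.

384.00 hours

The effective private return is (4.7/8) / 0.95 = 0.6184, which is still under 1, so the mechanism doesn't change anyone's dominant strategy: zero contribution.
Everyone keeps their endowment and the group total is 8 × 48 = 384.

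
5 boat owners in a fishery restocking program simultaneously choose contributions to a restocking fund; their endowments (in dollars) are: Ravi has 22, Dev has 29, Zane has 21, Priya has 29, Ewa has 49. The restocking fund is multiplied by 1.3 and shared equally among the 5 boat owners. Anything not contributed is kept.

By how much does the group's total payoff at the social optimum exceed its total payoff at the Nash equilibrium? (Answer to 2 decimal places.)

45.00 dollars

The private return per contributed unit is 1.3/5 = 0.2600 < 1 for every player regardless of endowment, so the Nash equilibrium is zero contribution and the group total is Σ E_j = 22 + 29 + 21 + 29 + 49 = 150.
Each contributed unit returns 1.300 to the group, so the social optimum is full contribution by everyone: group total = 1.300 × 150 = 195.00.
Efficiency loss = (1.300 − 1) × 150 = 45.00.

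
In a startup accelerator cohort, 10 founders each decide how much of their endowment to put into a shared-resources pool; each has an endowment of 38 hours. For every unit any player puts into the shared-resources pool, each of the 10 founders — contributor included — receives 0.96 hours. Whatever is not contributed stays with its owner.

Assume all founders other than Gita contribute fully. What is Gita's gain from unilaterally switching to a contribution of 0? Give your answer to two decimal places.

1.52 hours

Switching from a contribution of 38 to 0 lets Gita keep an extra 38 hours, but lowers the shared-resources pool by 38, which costs Gita their own share of that drop: 0.96 × 38 = 36.48.
Net gain = 38 − 36.48 = 1.52. The private return per contributed unit (0.96) is below 1, so free-riding is indeed the best response regardless of what the others do.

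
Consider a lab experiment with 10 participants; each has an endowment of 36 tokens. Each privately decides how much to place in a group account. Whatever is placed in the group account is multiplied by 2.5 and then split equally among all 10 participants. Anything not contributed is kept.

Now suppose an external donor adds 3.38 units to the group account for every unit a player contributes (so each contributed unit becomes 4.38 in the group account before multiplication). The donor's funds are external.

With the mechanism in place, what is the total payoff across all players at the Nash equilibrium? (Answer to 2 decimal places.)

Under the mechanism each unit contributed yields 2.5 × 4.38 / 10 = 1.0950 back to its contributor per unit of net cost, which exceeds 1, making full contribution the dominant choice for everyone.
At the Nash equilibrium everyone contributes 36. Group total payoff = 2.5 × 4.38 × 360 = 3942.00.

3942.00 tokens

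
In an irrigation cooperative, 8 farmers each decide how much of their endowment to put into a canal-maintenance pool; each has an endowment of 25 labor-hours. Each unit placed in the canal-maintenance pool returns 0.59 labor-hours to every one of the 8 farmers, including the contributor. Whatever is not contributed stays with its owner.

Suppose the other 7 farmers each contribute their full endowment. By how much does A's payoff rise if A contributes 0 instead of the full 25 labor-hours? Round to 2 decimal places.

10.25 labor-hours

Switching from a contribution of 25 to 0 lets A keep an extra 25 labor-hours, but lowers the canal-maintenance pool by 25, which costs A their own share of that drop: 0.59 × 25 = 14.75.
Net gain = 25 − 14.75 = 10.25. The private return per contributed unit (0.59) is below 1, so free-riding is indeed the best response regardless of what the others do.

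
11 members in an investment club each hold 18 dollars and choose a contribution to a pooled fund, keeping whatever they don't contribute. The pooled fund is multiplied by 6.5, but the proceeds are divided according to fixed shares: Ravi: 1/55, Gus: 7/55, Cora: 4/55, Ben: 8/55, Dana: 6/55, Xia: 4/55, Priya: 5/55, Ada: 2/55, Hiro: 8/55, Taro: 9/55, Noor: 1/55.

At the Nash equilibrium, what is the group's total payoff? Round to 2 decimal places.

Player j's private return per contributed unit is 6.5 × (j's share). Contributing is weakly dominant for j when that share is at least 1/6.5 = 0.1538, and contributing 0 is dominant otherwise.
The only share above 0.1538 is Taro's 9/55, contributing 18; the remaining 10 contribute 0. Total contributed: 18.
The pooled fund pays out 6.5 × 18 = 117.00 in total (split across the unequal shares, but the aggregate is all that matters for the group sum).
The 10 free-riders keep 18 each, adding 180. Group total = 180 + 117.00 = 297.00.

297.00 dollars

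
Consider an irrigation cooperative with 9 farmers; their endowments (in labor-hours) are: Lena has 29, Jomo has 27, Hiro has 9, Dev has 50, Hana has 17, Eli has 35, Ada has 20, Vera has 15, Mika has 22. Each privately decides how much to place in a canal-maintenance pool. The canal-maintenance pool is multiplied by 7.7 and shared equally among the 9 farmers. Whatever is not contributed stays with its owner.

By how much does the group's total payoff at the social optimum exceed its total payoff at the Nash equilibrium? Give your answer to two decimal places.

1500.80 labor-hours

The private return per contributed unit is 7.7/9 = 0.8556 < 1 for every player regardless of endowment, so the Nash equilibrium is zero contribution and the group total is Σ E_j = 29 + 27 + 9 + 50 + 17 + 35 + 20 + 15 + 22 = 224.
Each contributed unit returns 7.700 to the group, so the social optimum is full contribution by everyone: group total = 7.700 × 224 = 1724.80.
Efficiency loss = (7.700 − 1) × 224 = 1500.80.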